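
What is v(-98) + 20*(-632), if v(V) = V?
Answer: -12738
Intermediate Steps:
v(-98) + 20*(-632) = -98 + 20*(-632) = -98 - 12640 = -12738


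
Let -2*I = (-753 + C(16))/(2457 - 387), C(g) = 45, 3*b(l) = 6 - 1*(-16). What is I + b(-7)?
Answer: 863/115 ≈ 7.5043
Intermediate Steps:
b(l) = 22/3 (b(l) = (6 - 1*(-16))/3 = (6 + 16)/3 = (⅓)*22 = 22/3)
I = 59/345 (I = -(-753 + 45)/(2*(2457 - 387)) = -(-354)/2070 = -½*(-118/345) = 59/345 ≈ 0.17101)
I + b(-7) = 59/345 + 22/3 = 863/115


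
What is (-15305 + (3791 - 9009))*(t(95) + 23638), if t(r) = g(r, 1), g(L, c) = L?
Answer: -487072359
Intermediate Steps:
t(r) = r
(-15305 + (3791 - 9009))*(t(95) + 23638) = (-15305 + (3791 - 9009))*(95 + 23638) = (-15305 - 5218)*23733 = -20523*23733 = -487072359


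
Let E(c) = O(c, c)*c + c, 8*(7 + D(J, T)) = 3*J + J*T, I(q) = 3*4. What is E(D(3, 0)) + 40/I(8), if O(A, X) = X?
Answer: 6139/192 ≈ 31.974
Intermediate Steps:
I(q) = 12
D(J, T) = -7 + 3*J/8 + J*T/8 (D(J, T) = -7 + (3*J + J*T)/8 = -7 + (3*J/8 + J*T/8) = -7 + 3*J/8 + J*T/8)
E(c) = c + c² (E(c) = c*c + c = c² + c = c + c²)
E(D(3, 0)) + 40/I(8) = (-7 + (3/8)*3 + (⅛)*3*0)*(1 + (-7 + (3/8)*3 + (⅛)*3*0)) + 40/12 = (-7 + 9/8 + 0)*(1 + (-7 + 9/8 + 0)) + (1/12)*40 = -47*(1 - 47/8)/8 + 10/3 = -47/8*(-39/8) + 10/3 = 1833/64 + 10/3 = 6139/192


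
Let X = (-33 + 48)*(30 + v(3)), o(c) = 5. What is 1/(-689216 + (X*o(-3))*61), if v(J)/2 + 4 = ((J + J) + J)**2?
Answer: 1/152584 ≈ 6.5538e-6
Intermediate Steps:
v(J) = -8 + 18*J**2 (v(J) = -8 + 2*((J + J) + J)**2 = -8 + 2*(2*J + J)**2 = -8 + 2*(3*J)**2 = -8 + 2*(9*J**2) = -8 + 18*J**2)
X = 2760 (X = (-33 + 48)*(30 + (-8 + 18*3**2)) = 15*(30 + (-8 + 18*9)) = 15*(30 + (-8 + 162)) = 15*(30 + 154) = 15*184 = 2760)
1/(-689216 + (X*o(-3))*61) = 1/(-689216 + (2760*5)*61) = 1/(-689216 + 13800*61) = 1/(-689216 + 841800) = 1/152584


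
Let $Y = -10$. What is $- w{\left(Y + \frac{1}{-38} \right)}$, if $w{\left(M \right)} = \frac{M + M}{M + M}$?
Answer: $-1$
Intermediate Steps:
$w{\left(M \right)} = 1$ ($w{\left(M \right)} = \frac{2 M}{2 M} = 2 M \frac{1}{2 M} = 1$)
$- w{\left(Y + \frac{1}{-38} \right)} = \left(-1\right) 1 = -1$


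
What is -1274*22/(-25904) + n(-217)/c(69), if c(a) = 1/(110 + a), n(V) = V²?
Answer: 54585764163/6476 ≈ 8.4289e+6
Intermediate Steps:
-1274*22/(-25904) + n(-217)/c(69) = -1274*22/(-25904) + (-217)²/(1/(110 + 69)) = -28028*(-1/25904) + 47089/(1/179) = 7007/6476 + 47089/(1/179) = 7007/6476 + 47089*179 = 7007/6476 + 8428931 = 54585764163/6476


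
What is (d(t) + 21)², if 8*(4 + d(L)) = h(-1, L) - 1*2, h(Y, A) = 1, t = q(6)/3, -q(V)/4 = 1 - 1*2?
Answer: 18225/64 ≈ 284.77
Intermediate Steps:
q(V) = 4 (q(V) = -4*(1 - 1*2) = -4*(1 - 2) = -4*(-1) = 4)
t = 4/3 ≈ 1.3333
d(L) = -33/8 (d(L) = -4 + (1 - 1*2)/8 = -4 + (1 - 2)/8 = -4 + (⅛)*(-1) = -4 - ⅛ = -33/8)
(d(t) + 21)² = (-33/8 + 21)² = (135/8)² = 18225/64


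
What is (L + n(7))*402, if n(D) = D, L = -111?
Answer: -41808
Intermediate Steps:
(L + n(7))*402 = (-111 + 7)*402 = -104*402 = -41808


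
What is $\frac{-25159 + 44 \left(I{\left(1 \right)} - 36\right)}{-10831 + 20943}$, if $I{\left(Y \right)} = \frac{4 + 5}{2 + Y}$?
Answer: $- \frac{26611}{10112} \approx -2.6316$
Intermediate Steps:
$I{\left(Y \right)} = \frac{9}{2 + Y}$
$\frac{-25159 + 44 \left(I{\left(1 \right)} - 36\right)}{-10831 + 20943} = \frac{-25159 + 44 \left(\frac{9}{2 + 1} - 36\right)}{-10831 + 20943} = \frac{-25159 + 44 \left(\frac{9}{3} - 36\right)}{10112} = \left(-25159 + 44 \left(9 \cdot \frac{1}{3} - 36\right)\right) \frac{1}{10112} = \left(-25159 + 44 \left(3 - 36\right)\right) \frac{1}{10112} = \left(-25159 + 44 \left(-33\right)\right) \frac{1}{10112} = \left(-25159 - 1452\right) \frac{1}{10112} = \left(-26611\right) \frac{1}{10112} = - \frac{26611}{10112}$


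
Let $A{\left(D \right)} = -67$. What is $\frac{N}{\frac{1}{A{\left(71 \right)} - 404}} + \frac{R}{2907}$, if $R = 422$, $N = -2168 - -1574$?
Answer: $\frac{813303440}{2907} \approx 2.7977 \cdot 10^{5}$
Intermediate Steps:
$N = -594$ ($N = -2168 + 1574 = -594$)
$\frac{N}{\frac{1}{A{\left(71 \right)} - 404}} + \frac{R}{2907} = - \frac{594}{\frac{1}{-67 - 404}} + \frac{422}{2907} = - \frac{594}{\frac{1}{-471}} + 422 \cdot \frac{1}{2907} = - \frac{594}{- \frac{1}{471}} + \frac{422}{2907} = \left(-594\right) \left(-471\right) + \frac{422}{2907} = 279774 + \frac{422}{2907} = \frac{813303440}{2907}$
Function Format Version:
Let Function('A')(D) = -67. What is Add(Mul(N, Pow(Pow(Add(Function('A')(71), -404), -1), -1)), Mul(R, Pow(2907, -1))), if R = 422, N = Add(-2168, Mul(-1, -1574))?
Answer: Rational(813303440, 2907) ≈ 2.7977e+5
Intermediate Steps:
N = -594 (N = Add(-2168, 1574) = -594)
Add(Mul(N, Pow(Pow(Add(Function('A')(71), -404), -1), -1)), Mul(R, Pow(2907, -1))) = Add(Mul(-594, Pow(Pow(Add(-67, -404), -1), -1)), Mul(422, Pow(2907, -1))) = Add(Mul(-594, Pow(Pow(-471, -1), -1)), Mul(422, Rational(1, 2907))) = Add(Mul(-594, Pow(Rational(-1, 471), -1)), Rational(422, 2907)) = Add(Mul(-594, -471), Rational(422, 2907)) = Add(279774, Rational(422, 2907)) = Rational(813303440, 2907)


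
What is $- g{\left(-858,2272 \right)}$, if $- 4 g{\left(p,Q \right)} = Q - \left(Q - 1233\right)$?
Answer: $\frac{1233}{4} \approx 308.25$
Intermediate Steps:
$g{\left(p,Q \right)} = - \frac{1233}{4}$ ($g{\left(p,Q \right)} = - \frac{Q - \left(Q - 1233\right)}{4} = - \frac{Q - \left(-1233 + Q\right)}{4} = \left(- \frac{1}{4}\right) 1233 = - \frac{1233}{4}$)
$- g{\left(-858,2272 \right)} = \left(-1\right) \left(- \frac{1233}{4}\right) = \frac{1233}{4}$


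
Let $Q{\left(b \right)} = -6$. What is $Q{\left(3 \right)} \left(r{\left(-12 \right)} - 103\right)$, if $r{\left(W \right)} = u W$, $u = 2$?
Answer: $762$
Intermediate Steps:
$r{\left(W \right)} = 2 W$
$Q{\left(3 \right)} \left(r{\left(-12 \right)} - 103\right) = - 6 \left(2 \left(-12\right) - 103\right) = - 6 \left(-24 - 103\right) = \left(-6\right) \left(-127\right) = 762$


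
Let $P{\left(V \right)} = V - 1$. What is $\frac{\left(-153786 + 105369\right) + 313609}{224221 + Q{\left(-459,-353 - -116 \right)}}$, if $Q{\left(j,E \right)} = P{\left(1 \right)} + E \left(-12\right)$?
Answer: $\frac{265192}{227065} \approx 1.1679$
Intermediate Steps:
$P{\left(V \right)} = -1 + V$
$Q{\left(j,E \right)} = - 12 E$ ($Q{\left(j,E \right)} = \left(-1 + 1\right) + E \left(-12\right) = 0 - 12 E = - 12 E$)
$\frac{\left(-153786 + 105369\right) + 313609}{224221 + Q{\left(-459,-353 - -116 \right)}} = \frac{\left(-153786 + 105369\right) + 313609}{224221 - 12 \left(-353 - -116\right)} = \frac{-48417 + 313609}{224221 - 12 \left(-353 + 116\right)} = \frac{265192}{224221 - -2844} = \frac{265192}{224221 + 2844} = \frac{265192}{227065}$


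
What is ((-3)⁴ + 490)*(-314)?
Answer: -179294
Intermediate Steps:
((-3)⁴ + 490)*(-314) = (81 + 490)*(-314) = 571*(-314) = -179294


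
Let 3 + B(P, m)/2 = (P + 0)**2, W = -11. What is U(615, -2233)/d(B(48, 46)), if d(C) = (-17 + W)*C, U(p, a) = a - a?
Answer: 0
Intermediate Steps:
U(p, a) = 0
B(P, m) = -6 + 2*P**2 (B(P, m) = -6 + 2*(P + 0)**2 = -6 + 2*P**2)
d(C) = -28*C (d(C) = (-17 - 11)*C = -28*C)
U(615, -2233)/d(B(48, 46)) = 0/((-28*(-6 + 2*48**2))) = 0/((-28*(-6 + 2*2304))) = 0/((-28*(-6 + 4608))) = 0/((-28*4602)) = 0/(-128856) = 0*(-1/128856) = 0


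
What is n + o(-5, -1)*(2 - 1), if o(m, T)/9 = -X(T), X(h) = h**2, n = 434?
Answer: 425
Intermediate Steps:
o(m, T) = -9*T**2 (o(m, T) = 9*(-T**2) = -9*T**2)
n + o(-5, -1)*(2 - 1) = 434 + (-9*(-1)**2)*(2 - 1) = 434 - 9*1*1 = 434 - 9*1 = 434 - 9 = 425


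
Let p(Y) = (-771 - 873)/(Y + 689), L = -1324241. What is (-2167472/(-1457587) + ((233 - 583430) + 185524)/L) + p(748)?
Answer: 594753614317721/924564107437693 ≈ 0.64328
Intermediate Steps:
p(Y) = -1644/(689 + Y)
(-2167472/(-1457587) + ((233 - 583430) + 185524)/L) + p(748) = (-2167472/(-1457587) + ((233 - 583430) + 185524)/(-1324241)) - 1644/(689 + 748) = (-2167472*(-1/1457587) + (-583197 + 185524)*(-1/1324241)) - 1644/1437 = (2167472/1457587 - 397673*(-1/1324241)) - 1644*1/1437 = (2167472/1457587 + 397673/1324241) - 548/479 = 3449898283803/1930196466467 - 548/479 = 594753614317721/924564107437693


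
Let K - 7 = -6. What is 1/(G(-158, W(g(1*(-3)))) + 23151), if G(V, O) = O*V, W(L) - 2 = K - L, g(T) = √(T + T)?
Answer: 7559/171465371 - 158*I*√6/514396113 ≈ 4.4085e-5 - 7.5238e-7*I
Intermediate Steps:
g(T) = √2*√T (g(T) = √(2*T) = √2*√T)
K = 1 (K = 7 - 6 = 1)
W(L) = 3 - L (W(L) = 2 + (1 - L) = 3 - L)
1/(G(-158, W(g(1*(-3)))) + 23151) = 1/((3 - √2*√(1*(-3)))*(-158) + 23151) = 1/((3 - √2*√(-3))*(-158) + 23151) = 1/((3 - √2*I*√3)*(-158) + 23151) = 1/((3 - I*√6)*(-158) + 23151) = 1/((-474 + 158*I*√6) + 23151) = 1/(22677 + 158*I*√6)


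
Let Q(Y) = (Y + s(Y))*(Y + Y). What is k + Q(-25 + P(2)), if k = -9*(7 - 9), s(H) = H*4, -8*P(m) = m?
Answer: 51149/8 ≈ 6393.6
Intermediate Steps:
P(m) = -m/8
s(H) = 4*H
Q(Y) = 10*Y**2 (Q(Y) = (Y + 4*Y)*(Y + Y) = (5*Y)*(2*Y) = 10*Y**2)
k = 18 (k = -9*(-2) = 18)
k + Q(-25 + P(2)) = 18 + 10*(-25 - 1/8*2)**2 = 18 + 10*(-25 - 1/4)**2 = 18 + 10*(-101/4)**2 = 18 + 10*(10201/16) = 18 + 51005/8 = 51149/8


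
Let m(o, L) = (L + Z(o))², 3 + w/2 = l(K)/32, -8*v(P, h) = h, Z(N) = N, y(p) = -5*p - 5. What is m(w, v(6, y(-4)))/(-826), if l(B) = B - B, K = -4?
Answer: -567/7552 ≈ -0.075079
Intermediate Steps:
y(p) = -5 - 5*p
l(B) = 0
v(P, h) = -h/8
w = -6 (w = -6 + 2*(0/32) = -6 + 2*(0*(1/32)) = -6 + 2*0 = -6 + 0 = -6)
m(o, L) = (L + o)²
m(w, v(6, y(-4)))/(-826) = (-(-5 - 5*(-4))/8 - 6)²/(-826) = (-(-5 + 20)/8 - 6)²*(-1/826) = (-⅛*15 - 6)²*(-1/826) = (-15/8 - 6)²*(-1/826) = (-63/8)²*(-1/826) = (3969/64)*(-1/826) = -567/7552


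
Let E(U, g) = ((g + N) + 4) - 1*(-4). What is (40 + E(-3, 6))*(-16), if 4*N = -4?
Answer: -848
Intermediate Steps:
N = -1 (N = (¼)*(-4) = -1)
E(U, g) = 7 + g (E(U, g) = ((g - 1) + 4) - 1*(-4) = ((-1 + g) + 4) + 4 = (3 + g) + 4 = 7 + g)
(40 + E(-3, 6))*(-16) = (40 + (7 + 6))*(-16) = (40 + 13)*(-16) = 53*(-16) = -848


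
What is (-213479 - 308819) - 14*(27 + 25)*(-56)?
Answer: -481530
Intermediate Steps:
(-213479 - 308819) - 14*(27 + 25)*(-56) = -522298 - 14*52*(-56) = -522298 - 728*(-56) = -522298 + 40768 = -481530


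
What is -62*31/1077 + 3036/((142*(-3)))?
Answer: -681424/76467 ≈ -8.9113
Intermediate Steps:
-62*31/1077 + 3036/((142*(-3))) = -1922*1/1077 + 3036/(-426) = -1922/1077 + 3036*(-1/426) = -1922/1077 - 506/71 = -681424/76467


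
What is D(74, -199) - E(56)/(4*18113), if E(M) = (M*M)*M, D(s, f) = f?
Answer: -3648391/18113 ≈ -201.42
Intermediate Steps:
E(M) = M**3 (E(M) = M**2*M = M**3)
D(74, -199) - E(56)/(4*18113) = -199 - 56**3/(4*18113) = -199 - 175616/72452 = -199 - 1*43904/18113 = -199 - 43904/18113 = -3648391/18113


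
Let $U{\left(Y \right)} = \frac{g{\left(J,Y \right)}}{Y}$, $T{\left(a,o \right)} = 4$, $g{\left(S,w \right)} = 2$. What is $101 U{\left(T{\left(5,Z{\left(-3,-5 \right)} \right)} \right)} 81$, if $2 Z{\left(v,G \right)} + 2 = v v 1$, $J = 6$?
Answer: $\frac{8181}{2} \approx 4090.5$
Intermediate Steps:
$Z{\left(v,G \right)} = -1 + \frac{v^{2}}{2}$ ($Z{\left(v,G \right)} = -1 + \frac{v v 1}{2} = -1 + \frac{v^{2} \cdot 1}{2} = -1 + \frac{v^{2}}{2}$)
$U{\left(Y \right)} = \frac{2}{Y}$
$101 U{\left(T{\left(5,Z{\left(-3,-5 \right)} \right)} \right)} 81 = 101 \cdot \frac{2}{4} \cdot 81 = 101 \cdot 2 \cdot \frac{1}{4} \cdot 81 = 101 \cdot \frac{1}{2} \cdot 81 = \frac{101}{2} \cdot 81 = \frac{8181}{2}$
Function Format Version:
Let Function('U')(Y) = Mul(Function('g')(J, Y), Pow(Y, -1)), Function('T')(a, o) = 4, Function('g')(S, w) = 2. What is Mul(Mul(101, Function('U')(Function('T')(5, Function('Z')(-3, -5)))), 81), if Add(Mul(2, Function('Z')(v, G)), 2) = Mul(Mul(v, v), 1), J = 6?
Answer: Rational(8181, 2) ≈ 4090.5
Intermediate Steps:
Function('Z')(v, G) = Add(-1, Mul(Rational(1, 2), Pow(v, 2))) (Function('Z')(v, G) = Add(-1, Mul(Rational(1, 2), Mul(Mul(v, v), 1))) = Add(-1, Mul(Rational(1, 2), Mul(Pow(v, 2), 1))) = Add(-1, Mul(Rational(1, 2), Pow(v, 2))))
Function('U')(Y) = Mul(2, Pow(Y, -1))
Mul(Mul(101, Function('U')(Function('T')(5, Function('Z')(-3, -5)))), 81) = Mul(Mul(101, Mul(2, Pow(4, -1))), 81) = Mul(Mul(101, Mul(2, Rational(1, 4))), 81) = Mul(Mul(101, Rational(1, 2)), 81) = Mul(Rational(101, 2), 81) = Rational(8181, 2)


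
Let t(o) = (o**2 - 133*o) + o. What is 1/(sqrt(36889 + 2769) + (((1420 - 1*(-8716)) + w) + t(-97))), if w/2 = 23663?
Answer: 79675/6348065967 - sqrt(39658)/6348065967 ≈ 1.2520e-5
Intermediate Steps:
w = 47326 (w = 2*23663 = 47326)
t(o) = o**2 - 132*o
1/(sqrt(36889 + 2769) + (((1420 - 1*(-8716)) + w) + t(-97))) = 1/(sqrt(36889 + 2769) + (((1420 - 1*(-8716)) + 47326) - 97*(-132 - 97))) = 1/(sqrt(39658) + (((1420 + 8716) + 47326) - 97*(-229))) = 1/(sqrt(39658) + ((10136 + 47326) + 22213)) = 1/(sqrt(39658) + (57462 + 22213)) = 1/(sqrt(39658) + 79675) = 1/(79675 + sqrt(39658))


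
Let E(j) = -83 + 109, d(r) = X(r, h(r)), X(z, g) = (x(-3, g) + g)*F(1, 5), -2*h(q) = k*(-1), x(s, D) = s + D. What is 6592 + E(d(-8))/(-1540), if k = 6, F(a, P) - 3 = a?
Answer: 5075827/770 ≈ 6592.0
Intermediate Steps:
x(s, D) = D + s
F(a, P) = 3 + a
h(q) = 3 (h(q) = -3*(-1) = -1/2*(-6) = 3)
X(z, g) = -12 + 8*g (X(z, g) = ((g - 3) + g)*(3 + 1) = ((-3 + g) + g)*4 = (-3 + 2*g)*4 = -12 + 8*g)
d(r) = 12 (d(r) = -12 + 8*3 = -12 + 24 = 12)
E(j) = 26
6592 + E(d(-8))/(-1540) = 6592 + 26/(-1540) = 6592 + 26*(-1/1540) = 6592 - 13/770 = 5075827/770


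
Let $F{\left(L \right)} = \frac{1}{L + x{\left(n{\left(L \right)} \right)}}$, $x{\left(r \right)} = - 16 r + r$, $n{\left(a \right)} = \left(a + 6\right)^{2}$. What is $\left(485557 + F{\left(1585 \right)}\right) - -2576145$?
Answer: $\frac{116245568706259}{37967630} \approx 3.0617 \cdot 10^{6}$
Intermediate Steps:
$n{\left(a \right)} = \left(6 + a\right)^{2}$
$x{\left(r \right)} = - 15 r$
$F{\left(L \right)} = \frac{1}{L - 15 \left(6 + L\right)^{2}}$
$\left(485557 + F{\left(1585 \right)}\right) - -2576145 = \left(485557 + \frac{1}{1585 - 15 \left(6 + 1585\right)^{2}}\right) - -2576145 = \left(485557 + \frac{1}{1585 - 15 \cdot 1591^{2}}\right) + 2576145 = \left(485557 + \frac{1}{1585 - 37969215}\right) + 2576145 = \left(485557 + \frac{1}{-37967630}\right) + 2576145 = \left(485557 - \frac{1}{37967630}\right) + 2576145 = \frac{18435448519909}{37967630} + 2576145 = \frac{116245568706259}{37967630}$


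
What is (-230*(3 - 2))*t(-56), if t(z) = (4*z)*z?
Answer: -2885120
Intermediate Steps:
t(z) = 4*z²
(-230*(3 - 2))*t(-56) = (-230*(3 - 2))*(4*(-56)²) = (-230*1)*(4*3136) = -230*12544 = -2885120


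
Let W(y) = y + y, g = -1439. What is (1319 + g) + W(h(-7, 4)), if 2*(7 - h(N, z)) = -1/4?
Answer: -423/4 ≈ -105.75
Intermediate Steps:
h(N, z) = 57/8 (h(N, z) = 7 - (-1)/(2*4) = 7 - 1/2*(-1/4) = 7 + 1/8 = 57/8)
W(y) = 2*y
(1319 + g) + W(h(-7, 4)) = (1319 - 1439) + 2*(57/8) = -120 + 57/4 = -423/4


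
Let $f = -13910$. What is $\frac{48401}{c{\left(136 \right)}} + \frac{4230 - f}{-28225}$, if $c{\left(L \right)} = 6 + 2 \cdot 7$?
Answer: $\frac{54630217}{22580} \approx 2419.4$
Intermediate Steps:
$c{\left(L \right)} = 20$ ($c{\left(L \right)} = 6 + 14 = 20$)
$\frac{48401}{c{\left(136 \right)}} + \frac{4230 - f}{-28225} = \frac{48401}{20} + \frac{4230 - -13910}{-28225} = 48401 \cdot \frac{1}{20} + \left(4230 + 13910\right) \left(- \frac{1}{28225}\right) = \frac{48401}{20} + 18140 \left(- \frac{1}{28225}\right) = \frac{48401}{20} - \frac{3628}{5645} = \frac{54630217}{22580}$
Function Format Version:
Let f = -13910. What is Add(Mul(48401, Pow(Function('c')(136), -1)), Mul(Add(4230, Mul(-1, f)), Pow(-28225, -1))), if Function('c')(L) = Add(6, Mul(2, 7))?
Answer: Rational(54630217, 22580) ≈ 2419.4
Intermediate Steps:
Function('c')(L) = 20 (Function('c')(L) = Add(6, 14) = 20)
Add(Mul(48401, Pow(Function('c')(136), -1)), Mul(Add(4230, Mul(-1, f)), Pow(-28225, -1))) = Add(Mul(48401, Pow(20, -1)), Mul(Add(4230, Mul(-1, -13910)), Pow(-28225, -1))) = Add(Mul(48401, Rational(1, 20)), Mul(Add(4230, 13910), Rational(-1, 28225))) = Add(Rational(48401, 20), Mul(18140, Rational(-1, 28225))) = Add(Rational(48401, 20), Rational(-3628, 5645)) = Rational(54630217, 22580)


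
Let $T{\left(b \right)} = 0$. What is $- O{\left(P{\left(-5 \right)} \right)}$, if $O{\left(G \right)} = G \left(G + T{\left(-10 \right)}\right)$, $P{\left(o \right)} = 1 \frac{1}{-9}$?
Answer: $- \frac{1}{81} \approx -0.012346$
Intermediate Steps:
$P{\left(o \right)} = - \frac{1}{9}$ ($P{\left(o \right)} = 1 \left(- \frac{1}{9}\right) = - \frac{1}{9}$)
$O{\left(G \right)} = G^{2}$ ($O{\left(G \right)} = G \left(G + 0\right) = G G = G^{2}$)
$- O{\left(P{\left(-5 \right)} \right)} = - \left(- \frac{1}{9}\right)^{2} = \left(-1\right) \frac{1}{81} = - \frac{1}{81}$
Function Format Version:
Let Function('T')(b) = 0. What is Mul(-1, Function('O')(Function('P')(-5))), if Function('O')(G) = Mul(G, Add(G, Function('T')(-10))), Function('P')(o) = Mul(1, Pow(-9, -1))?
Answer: Rational(-1, 81) ≈ -0.012346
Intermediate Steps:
Function('P')(o) = Rational(-1, 9) (Function('P')(o) = Mul(1, Rational(-1, 9)) = Rational(-1, 9))
Function('O')(G) = Pow(G, 2) (Function('O')(G) = Mul(G, Add(G, 0)) = Mul(G, G) = Pow(G, 2))
Mul(-1, Function('O')(Function('P')(-5))) = Mul(-1, Pow(Rational(-1, 9), 2)) = Mul(-1, Rational(1, 81)) = Rational(-1, 81)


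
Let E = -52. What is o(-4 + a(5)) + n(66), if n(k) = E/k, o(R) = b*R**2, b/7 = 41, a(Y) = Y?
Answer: 9445/33 ≈ 286.21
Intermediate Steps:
b = 287 (b = 7*41 = 287)
o(R) = 287*R**2
n(k) = -52/k
o(-4 + a(5)) + n(66) = 287*(-4 + 5)**2 - 52/66 = 287*1**2 - 52*1/66 = 287*1 - 26/33 = 287 - 26/33 = 9445/33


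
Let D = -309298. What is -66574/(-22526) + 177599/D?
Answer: 487959117/204919022 ≈ 2.3812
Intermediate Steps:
-66574/(-22526) + 177599/D = -66574/(-22526) + 177599/(-309298) = -66574*(-1/22526) + 177599*(-1/309298) = 33287/11263 - 10447/18194 = 487959117/204919022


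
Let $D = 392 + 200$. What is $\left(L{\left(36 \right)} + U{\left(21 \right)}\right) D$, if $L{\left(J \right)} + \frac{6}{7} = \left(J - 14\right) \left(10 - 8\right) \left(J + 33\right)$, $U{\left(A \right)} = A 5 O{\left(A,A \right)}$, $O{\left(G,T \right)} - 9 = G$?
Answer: $\frac{25631232}{7} \approx 3.6616 \cdot 10^{6}$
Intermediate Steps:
$O{\left(G,T \right)} = 9 + G$
$D = 592$
$U{\left(A \right)} = 5 A \left(9 + A\right)$ ($U{\left(A \right)} = A 5 \left(9 + A\right) = 5 A \left(9 + A\right)$)
$L{\left(J \right)} = - \frac{6}{7} + \left(-28 + 2 J\right) \left(33 + J\right)$ ($L{\left(J \right)} = - \frac{6}{7} + \left(J - 14\right) \left(10 - 8\right) \left(J + 33\right) = - \frac{6}{7} + \left(-14 + J\right) 2 \left(33 + J\right) = - \frac{6}{7} + \left(-28 + 2 J\right) \left(33 + J\right)$)
$\left(L{\left(36 \right)} + U{\left(21 \right)}\right) D = \left(\left(- \frac{6474}{7} + 2 \cdot 36^{2} + 38 \cdot 36\right) + 5 \cdot 21 \left(9 + 21\right)\right) 592 = \left(\left(- \frac{6474}{7} + 2 \cdot 1296 + 1368\right) + 5 \cdot 21 \cdot 30\right) 592 = \left(\left(- \frac{6474}{7} + 2592 + 1368\right) + 3150\right) 592 = \left(\frac{21246}{7} + 3150\right) 592 = \frac{43296}{7} \cdot 592 = \frac{25631232}{7}$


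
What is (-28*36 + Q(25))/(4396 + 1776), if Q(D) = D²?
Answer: -383/6172 ≈ -0.062054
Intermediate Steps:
(-28*36 + Q(25))/(4396 + 1776) = (-28*36 + 25²)/(4396 + 1776) = (-1008 + 625)/6172 = -383*1/6172 = -383/6172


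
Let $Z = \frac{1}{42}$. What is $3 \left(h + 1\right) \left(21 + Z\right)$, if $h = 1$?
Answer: $\frac{883}{7} \approx 126.14$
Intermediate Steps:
$Z = \frac{1}{42} \approx 0.02381$
$3 \left(h + 1\right) \left(21 + Z\right) = 3 \left(1 + 1\right) \left(21 + \frac{1}{42}\right) = 3 \cdot 2 \cdot \frac{883}{42} = 6 \cdot \frac{883}{42} = \frac{883}{7}$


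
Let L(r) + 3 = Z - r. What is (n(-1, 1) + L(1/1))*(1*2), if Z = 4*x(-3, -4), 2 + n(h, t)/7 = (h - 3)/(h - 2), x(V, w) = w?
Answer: -148/3 ≈ -49.333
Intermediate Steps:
n(h, t) = -14 + 7*(-3 + h)/(-2 + h) (n(h, t) = -14 + 7*((h - 3)/(h - 2)) = -14 + 7*((-3 + h)/(-2 + h)) = -14 + 7*(-3 + h)/(-2 + h))
Z = -16 (Z = 4*(-4) = -16)
L(r) = -19 - r (L(r) = -3 + (-16 - r) = -19 - r)
(n(-1, 1) + L(1/1))*(1*2) = (7*(1 - 1*(-1))/(-2 - 1) + (-19 - 1/1))*(1*2) = (7*(1 + 1)/(-3) + (-19 - 1*1))*2 = (7*(-⅓)*2 + (-19 - 1))*2 = (-14/3 - 20)*2 = -74/3*2 = -148/3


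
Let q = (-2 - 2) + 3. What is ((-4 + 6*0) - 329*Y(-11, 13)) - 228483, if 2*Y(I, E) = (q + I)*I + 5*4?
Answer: -253491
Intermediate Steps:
q = -1 (q = -4 + 3 = -1)
Y(I, E) = 10 + I*(-1 + I)/2 (Y(I, E) = ((-1 + I)*I + 5*4)/2 = (I*(-1 + I) + 20)/2 = (20 + I*(-1 + I))/2 = 10 + I*(-1 + I)/2)
((-4 + 6*0) - 329*Y(-11, 13)) - 228483 = ((-4 + 6*0) - 329*(10 + (1/2)*(-11)**2 - 1/2*(-11))) - 228483 = ((-4 + 0) - 329*(10 + (1/2)*121 + 11/2)) - 228483 = (-4 - 329*(10 + 121/2 + 11/2)) - 228483 = (-4 - 329*76) - 228483 = (-4 - 25004) - 228483 = -25008 - 228483 = -253491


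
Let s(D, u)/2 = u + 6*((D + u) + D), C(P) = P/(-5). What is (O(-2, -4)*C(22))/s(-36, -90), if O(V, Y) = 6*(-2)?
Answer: -22/885 ≈ -0.024859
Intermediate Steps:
O(V, Y) = -12
C(P) = -P/5 (C(P) = P*(-1/5) = -P/5)
s(D, u) = 14*u + 24*D (s(D, u) = 2*(u + 6*((D + u) + D)) = 2*(u + 6*(u + 2*D)) = 2*(u + (6*u + 12*D)) = 2*(7*u + 12*D) = 14*u + 24*D)
(O(-2, -4)*C(22))/s(-36, -90) = (-(-12)*22/5)/(14*(-90) + 24*(-36)) = (-12*(-22/5))/(-1260 - 864) = (264/5)/(-2124) = (264/5)*(-1/2124) = -22/885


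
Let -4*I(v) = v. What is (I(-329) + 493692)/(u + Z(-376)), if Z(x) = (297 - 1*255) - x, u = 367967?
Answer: 1975097/1473540 ≈ 1.3404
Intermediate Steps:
I(v) = -v/4
Z(x) = 42 - x (Z(x) = (297 - 255) - x = 42 - x)
(I(-329) + 493692)/(u + Z(-376)) = (-¼*(-329) + 493692)/(367967 + (42 - 1*(-376))) = (329/4 + 493692)/(367967 + (42 + 376)) = 1975097/(4*(367967 + 418)) = (1975097/4)/368385 = (1975097/4)*(1/368385) = 1975097/1473540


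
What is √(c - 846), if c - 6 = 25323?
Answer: √24483 ≈ 156.47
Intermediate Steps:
c = 25329 (c = 6 + 25323 = 25329)
√(c - 846) = √(25329 - 846) = √24483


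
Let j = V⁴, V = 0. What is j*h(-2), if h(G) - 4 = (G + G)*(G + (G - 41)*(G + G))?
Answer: 0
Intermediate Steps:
j = 0 (j = 0⁴ = 0)
h(G) = 4 + 2*G*(G + 2*G*(-41 + G)) (h(G) = 4 + (G + G)*(G + (G - 41)*(G + G)) = 4 + (2*G)*(G + (-41 + G)*(2*G)) = 4 + (2*G)*(G + 2*G*(-41 + G)) = 4 + 2*G*(G + 2*G*(-41 + G)))
j*h(-2) = 0*(4 - 162*(-2)² + 4*(-2)³) = 0*(4 - 162*4 + 4*(-8)) = 0*(4 - 648 - 32) = 0*(-676) = 0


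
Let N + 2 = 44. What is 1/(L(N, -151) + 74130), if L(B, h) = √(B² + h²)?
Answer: 14826/1099046467 - 17*√85/5495232335 ≈ 1.3461e-5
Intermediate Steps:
N = 42 (N = -2 + 44 = 42)
1/(L(N, -151) + 74130) = 1/(√(42² + (-151)²) + 74130) = 1/(√(1764 + 22801) + 74130) = 1/(√24565 + 74130) = 1/(17*√85 + 74130) = 1/(74130 + 17*√85)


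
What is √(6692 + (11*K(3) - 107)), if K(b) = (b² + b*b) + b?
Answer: 4*√426 ≈ 82.559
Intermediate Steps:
K(b) = b + 2*b² (K(b) = (b² + b²) + b = 2*b² + b = b + 2*b²)
√(6692 + (11*K(3) - 107)) = √(6692 + (11*(3*(1 + 2*3)) - 107)) = √(6692 + (11*(3*(1 + 6)) - 107)) = √(6692 + (11*(3*7) - 107)) = √(6692 + (11*21 - 107)) = √(6692 + (231 - 107)) = √(6692 + 124) = √6816 = 4*√426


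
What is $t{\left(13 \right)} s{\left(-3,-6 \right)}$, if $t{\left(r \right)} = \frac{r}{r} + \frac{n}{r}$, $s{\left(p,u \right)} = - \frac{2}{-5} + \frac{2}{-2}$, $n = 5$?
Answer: $- \frac{54}{65} \approx -0.83077$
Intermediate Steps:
$s{\left(p,u \right)} = - \frac{3}{5}$ ($s{\left(p,u \right)} = \left(-2\right) \left(- \frac{1}{5}\right) + 2 \left(- \frac{1}{2}\right) = \frac{2}{5} - 1 = - \frac{3}{5}$)
$t{\left(r \right)} = 1 + \frac{5}{r}$ ($t{\left(r \right)} = \frac{r}{r} + \frac{5}{r} = 1 + \frac{5}{r}$)
$t{\left(13 \right)} s{\left(-3,-6 \right)} = \frac{5 + 13}{13} \left(- \frac{3}{5}\right) = \frac{1}{13} \cdot 18 \left(- \frac{3}{5}\right) = \frac{18}{13} \left(- \frac{3}{5}\right) = - \frac{54}{65}$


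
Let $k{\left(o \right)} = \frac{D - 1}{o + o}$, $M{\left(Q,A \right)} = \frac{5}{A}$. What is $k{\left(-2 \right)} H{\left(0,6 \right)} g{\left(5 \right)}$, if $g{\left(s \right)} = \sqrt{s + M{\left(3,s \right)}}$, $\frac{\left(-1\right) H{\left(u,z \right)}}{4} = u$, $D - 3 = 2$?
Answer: $0$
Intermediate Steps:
$D = 5$ ($D = 3 + 2 = 5$)
$H{\left(u,z \right)} = - 4 u$
$g{\left(s \right)} = \sqrt{s + \frac{5}{s}}$
$k{\left(o \right)} = \frac{2}{o}$ ($k{\left(o \right)} = \frac{5 - 1}{o + o} = \frac{4}{2 o} = 4 \frac{1}{2 o} = \frac{2}{o}$)
$k{\left(-2 \right)} H{\left(0,6 \right)} g{\left(5 \right)} = \frac{2}{-2} \left(\left(-4\right) 0\right) \sqrt{5 + \frac{5}{5}} = 2 \left(- \frac{1}{2}\right) 0 \sqrt{5 + 5 \cdot \frac{1}{5}} = \left(-1\right) 0 \sqrt{5 + 1} = 0 \sqrt{6} = 0$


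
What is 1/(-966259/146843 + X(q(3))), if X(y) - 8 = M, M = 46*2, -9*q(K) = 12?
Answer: 146843/13718041 ≈ 0.010704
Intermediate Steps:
q(K) = -4/3 (q(K) = -⅑*12 = -4/3)
M = 92
X(y) = 100 (X(y) = 8 + 92 = 100)
1/(-966259/146843 + X(q(3))) = 1/(-966259/146843 + 100) = 1/(13718041/146843) = 146843/13718041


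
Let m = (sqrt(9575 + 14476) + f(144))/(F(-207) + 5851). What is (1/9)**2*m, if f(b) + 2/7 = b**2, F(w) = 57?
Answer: 72575/1674918 + sqrt(24051)/478548 ≈ 0.043655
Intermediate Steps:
f(b) = -2/7 + b**2
m = 72575/20678 + sqrt(24051)/5908 (m = (sqrt(9575 + 14476) + (-2/7 + 144**2))/(57 + 5851) = (sqrt(24051) + (-2/7 + 20736))/5908 = (sqrt(24051) + 145150/7)*(1/5908) = (145150/7 + sqrt(24051))*(1/5908) = 72575/20678 + sqrt(24051)/5908 ≈ 3.5360)
(1/9)**2*m = (1/9)**2*(72575/20678 + sqrt(24051)/5908) = (72575/20678 + sqrt(24051)/5908)/81 = 72575/1674918 + sqrt(24051)/478548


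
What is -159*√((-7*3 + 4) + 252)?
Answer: -159*√235 ≈ -2437.4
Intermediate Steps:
-159*√((-7*3 + 4) + 252) = -159*√((-21 + 4) + 252) = -159*√(-17 + 252) = -159*√235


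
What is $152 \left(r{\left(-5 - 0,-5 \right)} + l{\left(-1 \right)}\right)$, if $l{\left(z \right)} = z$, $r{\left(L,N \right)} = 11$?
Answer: $1520$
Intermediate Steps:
$152 \left(r{\left(-5 - 0,-5 \right)} + l{\left(-1 \right)}\right) = 152 \left(11 - 1\right) = 152 \cdot 10 = 1520$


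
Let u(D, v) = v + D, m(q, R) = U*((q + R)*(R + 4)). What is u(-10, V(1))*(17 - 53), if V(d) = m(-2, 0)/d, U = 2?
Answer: 936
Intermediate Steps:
m(q, R) = 2*(4 + R)*(R + q) (m(q, R) = 2*((q + R)*(R + 4)) = 2*((R + q)*(4 + R)) = 2*((4 + R)*(R + q)) = 2*(4 + R)*(R + q))
V(d) = -16/d (V(d) = (2*0² + 8*0 + 8*(-2) + 2*0*(-2))/d = (2*0 + 0 - 16 + 0)/d = (0 + 0 - 16 + 0)/d = -16/d)
u(D, v) = D + v
u(-10, V(1))*(17 - 53) = (-10 - 16/1)*(17 - 53) = (-10 - 16*1)*(-36) = (-10 - 16)*(-36) = -26*(-36) = 936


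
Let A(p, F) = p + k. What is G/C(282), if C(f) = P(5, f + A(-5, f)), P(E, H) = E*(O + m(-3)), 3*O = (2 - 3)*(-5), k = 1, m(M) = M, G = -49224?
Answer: 36918/5 ≈ 7383.6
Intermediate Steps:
O = 5/3 (O = ((2 - 3)*(-5))/3 = (-1*(-5))/3 = (⅓)*5 = 5/3 ≈ 1.6667)
A(p, F) = 1 + p (A(p, F) = p + 1 = 1 + p)
P(E, H) = -4*E/3 (P(E, H) = E*(5/3 - 3) = E*(-4/3) = -4*E/3)
C(f) = -20/3 (C(f) = -4/3*5 = -20/3)
G/C(282) = -49224/(-20/3) = -49224*(-3/20) = 36918/5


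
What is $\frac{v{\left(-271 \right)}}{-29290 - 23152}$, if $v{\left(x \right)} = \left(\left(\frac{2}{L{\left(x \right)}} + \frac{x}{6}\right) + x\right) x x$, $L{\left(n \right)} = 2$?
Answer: $\frac{138876931}{314652} \approx 441.37$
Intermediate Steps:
$v{\left(x \right)} = x^{2} \left(1 + \frac{7 x}{6}\right)$ ($v{\left(x \right)} = \left(\left(\frac{2}{2} + \frac{x}{6}\right) + x\right) x x = \left(\left(2 \cdot \frac{1}{2} + x \frac{1}{6}\right) + x\right) x^{2} = \left(\left(1 + \frac{x}{6}\right) + x\right) x^{2} = \left(1 + \frac{7 x}{6}\right) x^{2} = x^{2} \left(1 + \frac{7 x}{6}\right)$)
$\frac{v{\left(-271 \right)}}{-29290 - 23152} = \frac{\frac{1}{6} \left(-271\right)^{2} \left(6 + 7 \left(-271\right)\right)}{-29290 - 23152} = \frac{\frac{1}{6} \cdot 73441 \left(6 - 1897\right)}{-29290 - 23152} = \frac{\frac{1}{6} \cdot 73441 \left(-1891\right)}{-52442} = \left(- \frac{138876931}{6}\right) \left(- \frac{1}{52442}\right) = \frac{138876931}{314652}$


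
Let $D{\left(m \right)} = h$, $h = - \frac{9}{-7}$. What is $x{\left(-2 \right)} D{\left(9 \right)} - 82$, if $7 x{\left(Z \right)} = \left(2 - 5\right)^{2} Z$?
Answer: $- \frac{4180}{49} \approx -85.306$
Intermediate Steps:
$h = \frac{9}{7}$ ($h = \left(-9\right) \left(- \frac{1}{7}\right) = \frac{9}{7} \approx 1.2857$)
$D{\left(m \right)} = \frac{9}{7}$
$x{\left(Z \right)} = \frac{9 Z}{7}$ ($x{\left(Z \right)} = \frac{\left(2 - 5\right)^{2} Z}{7} = \frac{\left(-3\right)^{2} Z}{7} = \frac{9 Z}{7}$)
$x{\left(-2 \right)} D{\left(9 \right)} - 82 = \frac{9}{7} \left(-2\right) \frac{9}{7} - 82 = \left(- \frac{18}{7}\right) \frac{9}{7} - 82 = - \frac{162}{49} - 82 = - \frac{4180}{49}$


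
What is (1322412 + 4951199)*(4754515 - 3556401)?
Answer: 7516501169654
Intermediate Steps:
(1322412 + 4951199)*(4754515 - 3556401) = 6273611*1198114 = 7516501169654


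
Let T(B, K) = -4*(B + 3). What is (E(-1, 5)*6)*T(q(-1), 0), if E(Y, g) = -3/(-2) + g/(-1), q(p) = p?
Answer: 168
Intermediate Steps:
E(Y, g) = 3/2 - g (E(Y, g) = -3*(-½) + g*(-1) = 3/2 - g)
T(B, K) = -12 - 4*B (T(B, K) = -4*(3 + B) = -12 - 4*B)
(E(-1, 5)*6)*T(q(-1), 0) = ((3/2 - 1*5)*6)*(-12 - 4*(-1)) = ((3/2 - 5)*6)*(-12 + 4) = -7/2*6*(-8) = -21*(-8) = 168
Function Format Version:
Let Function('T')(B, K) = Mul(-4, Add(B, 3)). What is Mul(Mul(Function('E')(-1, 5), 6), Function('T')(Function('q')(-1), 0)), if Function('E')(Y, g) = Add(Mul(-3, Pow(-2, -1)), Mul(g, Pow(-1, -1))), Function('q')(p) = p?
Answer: 168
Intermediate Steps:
Function('E')(Y, g) = Add(Rational(3, 2), Mul(-1, g)) (Function('E')(Y, g) = Add(Mul(-3, Rational(-1, 2)), Mul(g, -1)) = Add(Rational(3, 2), Mul(-1, g)))
Function('T')(B, K) = Add(-12, Mul(-4, B)) (Function('T')(B, K) = Mul(-4, Add(3, B)) = Add(-12, Mul(-4, B)))
Mul(Mul(Function('E')(-1, 5), 6), Function('T')(Function('q')(-1), 0)) = Mul(Mul(Add(Rational(3, 2), Mul(-1, 5)), 6), Add(-12, Mul(-4, -1))) = Mul(Mul(Add(Rational(3, 2), -5), 6), Add(-12, 4)) = Mul(Mul(Rational(-7, 2), 6), -8) = Mul(-21, -8) = 168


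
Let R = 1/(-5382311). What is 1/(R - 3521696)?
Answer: -5382311/18954863119457 ≈ -2.8395e-7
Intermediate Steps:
R = -1/5382311 ≈ -1.8579e-7
1/(R - 3521696) = 1/(-1/5382311 - 3521696) = 1/(-18954863119457/5382311) = -5382311/18954863119457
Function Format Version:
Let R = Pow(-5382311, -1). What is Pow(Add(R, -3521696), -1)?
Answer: Rational(-5382311, 18954863119457) ≈ -2.8395e-7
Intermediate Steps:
R = Rational(-1, 5382311) ≈ -1.8579e-7
Pow(Add(R, -3521696), -1) = Pow(Add(Rational(-1, 5382311), -3521696), -1) = Pow(Rational(-18954863119457, 5382311), -1) = Rational(-5382311, 18954863119457)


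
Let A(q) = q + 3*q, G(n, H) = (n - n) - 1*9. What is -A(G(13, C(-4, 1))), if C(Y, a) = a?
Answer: 36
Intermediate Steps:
G(n, H) = -9 (G(n, H) = 0 - 9 = -9)
A(q) = 4*q
-A(G(13, C(-4, 1))) = -4*(-9) = -1*(-36) = 36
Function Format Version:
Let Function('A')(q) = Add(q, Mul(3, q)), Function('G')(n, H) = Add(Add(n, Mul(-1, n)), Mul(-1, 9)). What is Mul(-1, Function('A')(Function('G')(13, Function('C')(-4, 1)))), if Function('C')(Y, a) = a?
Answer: 36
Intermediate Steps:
Function('G')(n, H) = -9 (Function('G')(n, H) = Add(0, -9) = -9)
Function('A')(q) = Mul(4, q)
Mul(-1, Function('A')(Function('G')(13, Function('C')(-4, 1)))) = Mul(-1, Mul(4, -9)) = Mul(-1, -36) = 36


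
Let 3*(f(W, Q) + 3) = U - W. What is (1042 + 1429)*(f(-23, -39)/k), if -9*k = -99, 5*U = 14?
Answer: 69188/55 ≈ 1258.0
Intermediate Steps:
U = 14/5 (U = (⅕)*14 = 14/5 ≈ 2.8000)
k = 11 (k = -⅑*(-99) = 11)
f(W, Q) = -31/15 - W/3 (f(W, Q) = -3 + (14/5 - W)/3 = -3 + (14/15 - W/3) = -31/15 - W/3)
(1042 + 1429)*(f(-23, -39)/k) = (1042 + 1429)*((-31/15 - ⅓*(-23))/11) = 2471*((-31/15 + 23/3)*(1/11)) = 2471*((28/5)*(1/11)) = 2471*(28/55) = 69188/55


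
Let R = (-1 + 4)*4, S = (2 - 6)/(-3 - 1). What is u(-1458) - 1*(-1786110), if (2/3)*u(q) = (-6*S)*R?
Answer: 1786002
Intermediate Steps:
S = 1 (S = -4/(-4) = -4*(-¼) = 1)
R = 12 (R = 3*4 = 12)
u(q) = -108 (u(q) = 3*(-6*1*12)/2 = 3*(-6*12)/2 = (3/2)*(-72) = -108)
u(-1458) - 1*(-1786110) = -108 - 1*(-1786110) = -108 + 1786110 = 1786002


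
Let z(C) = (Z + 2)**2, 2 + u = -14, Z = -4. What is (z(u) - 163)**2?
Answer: 25281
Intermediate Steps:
u = -16 (u = -2 - 14 = -16)
z(C) = 4 (z(C) = (-4 + 2)**2 = (-2)**2 = 4)
(z(u) - 163)**2 = (4 - 163)**2 = (-159)**2 = 25281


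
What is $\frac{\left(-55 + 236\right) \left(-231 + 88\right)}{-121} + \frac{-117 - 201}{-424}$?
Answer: $\frac{9445}{44} \approx 214.66$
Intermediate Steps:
$\frac{\left(-55 + 236\right) \left(-231 + 88\right)}{-121} + \frac{-117 - 201}{-424} = 181 \left(-143\right) \left(- \frac{1}{121}\right) + \left(-117 - 201\right) \left(- \frac{1}{424}\right) = \left(-25883\right) \left(- \frac{1}{121}\right) - - \frac{3}{4} = \frac{2353}{11} + \frac{3}{4} = \frac{9445}{44}$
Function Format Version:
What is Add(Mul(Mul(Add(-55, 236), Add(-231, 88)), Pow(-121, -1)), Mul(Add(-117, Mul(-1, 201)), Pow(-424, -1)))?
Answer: Rational(9445, 44) ≈ 214.66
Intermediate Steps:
Add(Mul(Mul(Add(-55, 236), Add(-231, 88)), Pow(-121, -1)), Mul(Add(-117, Mul(-1, 201)), Pow(-424, -1))) = Add(Mul(Mul(181, -143), Rational(-1, 121)), Mul(Add(-117, -201), Rational(-1, 424))) = Add(Mul(-25883, Rational(-1, 121)), Mul(-318, Rational(-1, 424))) = Add(Rational(2353, 11), Rational(3, 4)) = Rational(9445, 44)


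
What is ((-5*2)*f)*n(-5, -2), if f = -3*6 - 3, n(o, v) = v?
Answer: -420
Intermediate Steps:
f = -21 (f = -18 - 3 = -21)
((-5*2)*f)*n(-5, -2) = (-5*2*(-21))*(-2) = -10*(-21)*(-2) = 210*(-2) = -420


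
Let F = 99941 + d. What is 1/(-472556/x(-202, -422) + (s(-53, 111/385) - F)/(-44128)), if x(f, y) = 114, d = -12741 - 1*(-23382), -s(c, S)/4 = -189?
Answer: -1257648/5210107751 ≈ -0.00024139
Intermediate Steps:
s(c, S) = 756 (s(c, S) = -4*(-189) = 756)
d = 10641 (d = -12741 + 23382 = 10641)
F = 110582 (F = 99941 + 10641 = 110582)
1/(-472556/x(-202, -422) + (s(-53, 111/385) - F)/(-44128)) = 1/(-472556/114 + (756 - 1*110582)/(-44128)) = 1/(-472556*1/114 + (756 - 110582)*(-1/44128)) = 1/(-236278/57 - 109826*(-1/44128)) = 1/(-236278/57 + 54913/22064) = 1/(-5210107751/1257648) = -1257648/5210107751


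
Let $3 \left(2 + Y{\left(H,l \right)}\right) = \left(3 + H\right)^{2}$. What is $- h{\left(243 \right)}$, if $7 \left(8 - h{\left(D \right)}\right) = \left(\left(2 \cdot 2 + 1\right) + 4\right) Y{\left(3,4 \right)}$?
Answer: $\frac{34}{7} \approx 4.8571$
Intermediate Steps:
$Y{\left(H,l \right)} = -2 + \frac{\left(3 + H\right)^{2}}{3}$
$h{\left(D \right)} = - \frac{34}{7}$ ($h{\left(D \right)} = 8 - \frac{\left(\left(2 \cdot 2 + 1\right) + 4\right) \left(-2 + \frac{\left(3 + 3\right)^{2}}{3}\right)}{7} = 8 - \frac{\left(\left(4 + 1\right) + 4\right) \left(-2 + \frac{6^{2}}{3}\right)}{7} = 8 - \frac{\left(5 + 4\right) \left(-2 + \frac{1}{3} \cdot 36\right)}{7} = 8 - \frac{9 \left(-2 + 12\right)}{7} = 8 - \frac{9 \cdot 10}{7} = 8 - \frac{90}{7} = - \frac{34}{7}$)
$- h{\left(243 \right)} = \left(-1\right) \left(- \frac{34}{7}\right) = \frac{34}{7}$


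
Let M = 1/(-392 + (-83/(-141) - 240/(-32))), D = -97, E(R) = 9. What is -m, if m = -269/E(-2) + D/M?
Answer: -31479247/846 ≈ -37210.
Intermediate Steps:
M = -282/108263 (M = 1/(-392 + (-83*(-1/141) - 240*(-1/32))) = 1/(-392 + (83/141 + 15/2)) = 1/(-392 + 2281/282) = 1/(-108263/282) = -282/108263 ≈ -0.0026048)
m = 31479247/846 (m = -269/9 - 97/(-282/108263) = -269*1/9 - 97*(-108263/282) = -269/9 + 10501511/282 = 31479247/846 ≈ 37210.)
-m = -1*31479247/846 = -31479247/846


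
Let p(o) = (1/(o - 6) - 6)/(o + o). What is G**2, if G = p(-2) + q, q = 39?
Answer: 1682209/1024 ≈ 1642.8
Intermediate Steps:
p(o) = (-6 + 1/(-6 + o))/(2*o) (p(o) = (1/(-6 + o) - 6)/((2*o)) = (-6 + 1/(-6 + o))*(1/(2*o)) = (-6 + 1/(-6 + o))/(2*o))
G = 1297/32 (G = (1/2)*(37 - 6*(-2))/(-2*(-6 - 2)) + 39 = (1/2)*(-1/2)*(37 + 12)/(-8) + 39 = (1/2)*(-1/2)*(-1/8)*49 + 39 = 49/32 + 39 = 1297/32 ≈ 40.531)
G**2 = (1297/32)**2 = 1682209/1024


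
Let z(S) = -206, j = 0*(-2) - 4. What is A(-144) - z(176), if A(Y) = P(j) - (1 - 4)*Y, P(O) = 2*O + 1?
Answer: -233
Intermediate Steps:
j = -4 (j = 0 - 4 = -4)
P(O) = 1 + 2*O
A(Y) = -7 + 3*Y (A(Y) = (1 + 2*(-4)) - (1 - 4)*Y = (1 - 8) - (-3)*Y = -7 + 3*Y)
A(-144) - z(176) = (-7 + 3*(-144)) - 1*(-206) = (-7 - 432) + 206 = -439 + 206 = -233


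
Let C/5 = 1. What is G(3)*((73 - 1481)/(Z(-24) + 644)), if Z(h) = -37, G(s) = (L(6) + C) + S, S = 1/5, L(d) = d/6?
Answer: -43648/3035 ≈ -14.382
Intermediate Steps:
C = 5 (C = 5*1 = 5)
L(d) = d/6 (L(d) = d*(1/6) = d/6)
S = 1/5 ≈ 0.20000
G(s) = 31/5 (G(s) = ((1/6)*6 + 5) + 1/5 = (1 + 5) + 1/5 = 6 + 1/5 = 31/5)
G(3)*((73 - 1481)/(Z(-24) + 644)) = 31*((73 - 1481)/(-37 + 644))/5 = 31*(-1408/607)/5 = 31*(-1408*1/607)/5 = (31/5)*(-1408/607) = -43648/3035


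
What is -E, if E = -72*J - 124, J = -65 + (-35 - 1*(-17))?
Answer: -5852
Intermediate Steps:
J = -83 (J = -65 + (-35 + 17) = -65 - 18 = -83)
E = 5852 (E = -72*(-83) - 124 = 5976 - 124 = 5852)
-E = -1*5852 = -5852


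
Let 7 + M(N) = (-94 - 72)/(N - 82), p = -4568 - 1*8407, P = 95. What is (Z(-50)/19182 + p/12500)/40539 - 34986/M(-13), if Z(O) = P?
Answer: 646137314390379479/97007982475500 ≈ 6660.7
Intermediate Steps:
Z(O) = 95
p = -12975 (p = -4568 - 8407 = -12975)
M(N) = -7 - 166/(-82 + N) (M(N) = -7 + (-94 - 72)/(N - 82) = -7 - 166/(-82 + N))
(Z(-50)/19182 + p/12500)/40539 - 34986/M(-13) = (95/19182 - 12975/12500)/40539 - 34986*(-82 - 13)/(408 - 7*(-13)) = (95*(1/19182) - 12975*1/12500)*(1/40539) - 34986*(-95/(408 + 91)) = (95/19182 - 519/500)*(1/40539) - 34986/((-1/95*499)) = -4953979/4795500*1/40539 - 34986/(-499/95) = -4953979/194404774500 - 34986*(-95/499) = -4953979/194404774500 + 3323670/499 = 646137314390379479/97007982475500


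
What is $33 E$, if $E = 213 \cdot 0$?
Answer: $0$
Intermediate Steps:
$E = 0$
$33 E = 33 \cdot 0 = 0$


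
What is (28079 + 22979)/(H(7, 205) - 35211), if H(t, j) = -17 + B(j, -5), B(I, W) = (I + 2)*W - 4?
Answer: -7294/5181 ≈ -1.4078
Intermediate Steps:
B(I, W) = -4 + W*(2 + I) (B(I, W) = (2 + I)*W - 4 = W*(2 + I) - 4 = -4 + W*(2 + I))
H(t, j) = -31 - 5*j (H(t, j) = -17 + (-4 + 2*(-5) + j*(-5)) = -17 + (-4 - 10 - 5*j) = -17 + (-14 - 5*j) = -31 - 5*j)
(28079 + 22979)/(H(7, 205) - 35211) = (28079 + 22979)/((-31 - 5*205) - 35211) = 51058/((-31 - 1025) - 35211) = 51058/(-1056 - 35211) = 51058/(-36267) = 51058*(-1/36267) = -7294/5181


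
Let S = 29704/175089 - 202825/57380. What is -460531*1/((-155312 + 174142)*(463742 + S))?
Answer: -24351441502218/461731394483455495 ≈ -5.2739e-5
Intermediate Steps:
S = -355873799/105753756 (S = 29704*(1/175089) - 202825*1/57380 = 29704/175089 - 2135/604 = -355873799/105753756 ≈ -3.3651)
-460531*1/((-155312 + 174142)*(463742 + S)) = -460531*1/((-155312 + 174142)*(463742 - 355873799/105753756)) = -460531/((49042102441153/105753756)*18830) = -460531/461731394483455495/52876878 = -460531*52876878/461731394483455495 = -24351441502218/461731394483455495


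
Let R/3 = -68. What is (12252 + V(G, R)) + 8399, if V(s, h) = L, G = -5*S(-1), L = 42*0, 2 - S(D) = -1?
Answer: 20651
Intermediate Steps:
R = -204 (R = 3*(-68) = -204)
S(D) = 3 (S(D) = 2 - 1*(-1) = 2 + 1 = 3)
L = 0
G = -15 (G = -5*3 = -15)
V(s, h) = 0
(12252 + V(G, R)) + 8399 = (12252 + 0) + 8399 = 12252 + 8399 = 20651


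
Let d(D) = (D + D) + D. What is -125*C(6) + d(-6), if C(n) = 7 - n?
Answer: -143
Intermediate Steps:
d(D) = 3*D (d(D) = 2*D + D = 3*D)
-125*C(6) + d(-6) = -125*(7 - 1*6) + 3*(-6) = -125*(7 - 6) - 18 = -125*1 - 18 = -125 - 18 = -143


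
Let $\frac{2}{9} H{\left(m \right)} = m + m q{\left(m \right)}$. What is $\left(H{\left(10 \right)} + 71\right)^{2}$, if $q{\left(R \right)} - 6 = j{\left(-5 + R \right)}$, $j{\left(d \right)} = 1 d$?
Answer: $373321$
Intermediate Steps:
$j{\left(d \right)} = d$
$q{\left(R \right)} = 1 + R$ ($q{\left(R \right)} = 6 + \left(-5 + R\right) = 1 + R$)
$H{\left(m \right)} = \frac{9 m}{2} + \frac{9 m \left(1 + m\right)}{2}$ ($H{\left(m \right)} = \frac{9 \left(m + m \left(1 + m\right)\right)}{2} = \frac{9 m}{2} + \frac{9 m \left(1 + m\right)}{2}$)
$\left(H{\left(10 \right)} + 71\right)^{2} = \left(\frac{9}{2} \cdot 10 \left(2 + 10\right) + 71\right)^{2} = \left(\frac{9}{2} \cdot 10 \cdot 12 + 71\right)^{2} = \left(540 + 71\right)^{2} = 611^{2} = 373321$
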